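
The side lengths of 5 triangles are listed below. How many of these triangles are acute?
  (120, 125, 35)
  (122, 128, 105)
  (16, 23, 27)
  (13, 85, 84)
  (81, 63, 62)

3

(120,125,35): 35²+120² = 15625 = 125² → right
(122,128,105): 105²+122² = 25909 > 16384 = 128² → acute
(16,23,27): 16²+23² = 785 > 729 = 27² → acute
(13,85,84): 13²+84² = 7225 = 85² → right
(81,63,62): 62²+63² = 7813 > 6561 = 81² → acute
3 of the 5 are acute.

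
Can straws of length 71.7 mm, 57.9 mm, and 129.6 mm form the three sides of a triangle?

No

The two shorter sides sum to 129.6, exactly equal to the longest side 129.6.
That gives only a degenerate (flat) triangle — the inequality must be strict.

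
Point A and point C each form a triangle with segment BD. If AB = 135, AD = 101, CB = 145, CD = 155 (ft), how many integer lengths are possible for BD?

From triangle ABD: 34 < BD < 236.
From triangle CBD: 10 < BD < 300.
Intersection: 34 < BD < 236, so integers 35 through 235: 201 values.

201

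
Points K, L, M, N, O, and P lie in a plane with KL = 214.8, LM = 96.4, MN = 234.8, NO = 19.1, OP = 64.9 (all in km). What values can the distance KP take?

0 ≤ KP ≤ 630.0 km

The maximum is all hops collinear in one direction: 214.8 + 96.4 + 234.8 + 19.1 + 64.9 = 630.0.
The longest hop is 234.8; the others sum to 395.2. Since 234.8 ≤ 395.2, the path can fold back on itself completely, so the minimum distance is 0.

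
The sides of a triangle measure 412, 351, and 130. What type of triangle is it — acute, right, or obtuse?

Compare the square of the longest side to the sum of squares of the other two: 130² + 351² = 140101 < 169744 = 412².

obtuse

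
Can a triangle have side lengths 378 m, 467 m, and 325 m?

Yes

The longest side is 467, and the other two sum to 703.
Since 703 > 467, the triangle inequality holds.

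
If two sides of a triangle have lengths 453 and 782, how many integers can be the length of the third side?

905

The third side lies in the open interval (329, 1235).
Integers from 330 to 1234 inclusive: 1234 − 330 + 1 = 905.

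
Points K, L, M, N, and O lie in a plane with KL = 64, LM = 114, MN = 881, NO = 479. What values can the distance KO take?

224 ≤ KO ≤ 1538

The maximum is all hops collinear in one direction: 64 + 114 + 881 + 479 = 1538.
The longest hop is 881; the others sum to 657. Folding the others back against it leaves at least 881 − 657 = 224.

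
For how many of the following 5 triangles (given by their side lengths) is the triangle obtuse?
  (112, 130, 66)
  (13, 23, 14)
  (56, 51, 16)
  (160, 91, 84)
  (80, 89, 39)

3

(112,130,66): 66²+112² = 16900 = 130² → right
(13,23,14): 13²+14² = 365 < 529 = 23² → obtuse
(56,51,16): 16²+51² = 2857 < 3136 = 56² → obtuse
(160,91,84): 84²+91² = 15337 < 25600 = 160² → obtuse
(80,89,39): 39²+80² = 7921 = 89² → right
3 of the 5 are obtuse.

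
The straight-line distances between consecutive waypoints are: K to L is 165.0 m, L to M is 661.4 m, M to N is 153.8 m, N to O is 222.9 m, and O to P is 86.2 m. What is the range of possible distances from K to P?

33.5 ≤ KP ≤ 1289.3 m

The maximum is all hops collinear in one direction: 165.0 + 661.4 + 153.8 + 222.9 + 86.2 = 1289.3.
The longest hop is 661.4; the others sum to 627.9. Folding the others back against it leaves at least 661.4 − 627.9 = 33.5.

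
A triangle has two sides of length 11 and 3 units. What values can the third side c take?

8 < c < 14

By the triangle inequality, c must be less than 11 + 3 = 14 and greater than |11 − 3| = 8.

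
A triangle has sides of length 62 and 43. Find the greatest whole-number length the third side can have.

The third side must be strictly less than 62 + 43 = 105.
The largest integer below 105 is 104.

104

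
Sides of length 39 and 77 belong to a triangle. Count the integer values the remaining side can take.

The third side lies in the open interval (38, 116).
Integers from 39 to 115 inclusive: 115 − 39 + 1 = 77.

77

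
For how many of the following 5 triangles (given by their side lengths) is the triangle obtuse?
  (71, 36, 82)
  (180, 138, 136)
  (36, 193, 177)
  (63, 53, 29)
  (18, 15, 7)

4

(71,36,82): 36²+71² = 6337 < 6724 = 82² → obtuse
(180,138,136): 136²+138² = 37540 > 32400 = 180² → acute
(36,193,177): 36²+177² = 32625 < 37249 = 193² → obtuse
(63,53,29): 29²+53² = 3650 < 3969 = 63² → obtuse
(18,15,7): 7²+15² = 274 < 324 = 18² → obtuse
4 of the 5 are obtuse.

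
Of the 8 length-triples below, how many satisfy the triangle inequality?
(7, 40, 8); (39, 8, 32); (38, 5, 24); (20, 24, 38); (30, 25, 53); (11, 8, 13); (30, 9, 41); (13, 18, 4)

(7,8,40): 7+8 ≤ 40 → not valid
(8,32,39): 8+32 > 39 → valid
(5,24,38): 5+24 ≤ 38 → not valid
(20,24,38): 20+24 > 38 → valid
(25,30,53): 25+30 > 53 → valid
(8,11,13): 8+11 > 13 → valid
(9,30,41): 9+30 ≤ 41 → not valid
(4,13,18): 4+13 ≤ 18 → not valid
4 of the 8 triples form a triangle.

4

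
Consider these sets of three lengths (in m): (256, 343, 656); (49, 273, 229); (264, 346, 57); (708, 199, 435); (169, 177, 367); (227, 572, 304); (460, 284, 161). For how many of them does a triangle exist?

1

(256,343,656): 256+343 ≤ 656 → not valid
(49,229,273): 49+229 > 273 → valid
(57,264,346): 57+264 ≤ 346 → not valid
(199,435,708): 199+435 ≤ 708 → not valid
(169,177,367): 169+177 ≤ 367 → not valid
(227,304,572): 227+304 ≤ 572 → not valid
(161,284,460): 161+284 ≤ 460 → not valid
1 of the 7 triples forms a triangle.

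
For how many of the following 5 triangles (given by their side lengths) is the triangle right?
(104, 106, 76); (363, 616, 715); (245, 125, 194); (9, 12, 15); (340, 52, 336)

3

(104,106,76): 76²+104² = 16592 > 11236 = 106² → acute
(363,616,715): 363²+616² = 511225 = 715² → right
(245,125,194): 125²+194² = 53261 < 60025 = 245² → obtuse
(9,12,15): 9²+12² = 225 = 15² → right
(340,52,336): 52²+336² = 115600 = 340² → right
3 of the 5 are right.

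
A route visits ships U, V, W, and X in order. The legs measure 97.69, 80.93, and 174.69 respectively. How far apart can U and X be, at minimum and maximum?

0 ≤ UX ≤ 353.31

The maximum is all hops collinear in one direction: 97.69 + 80.93 + 174.69 = 353.31.
The longest hop is 174.69; the others sum to 178.62. Since 174.69 ≤ 178.62, the path can fold back on itself completely, so the minimum distance is 0.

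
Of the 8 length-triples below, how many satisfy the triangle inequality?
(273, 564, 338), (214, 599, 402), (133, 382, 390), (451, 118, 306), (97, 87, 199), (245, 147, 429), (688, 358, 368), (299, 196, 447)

(273,338,564): 273+338 > 564 → valid
(214,402,599): 214+402 > 599 → valid
(133,382,390): 133+382 > 390 → valid
(118,306,451): 118+306 ≤ 451 → not valid
(87,97,199): 87+97 ≤ 199 → not valid
(147,245,429): 147+245 ≤ 429 → not valid
(358,368,688): 358+368 > 688 → valid
(196,299,447): 196+299 > 447 → valid
5 of the 8 triples form a triangle.

5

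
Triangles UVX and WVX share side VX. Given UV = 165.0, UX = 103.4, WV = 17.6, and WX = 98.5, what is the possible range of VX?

80.9 < VX < 116.1

From triangle UVX: |165.0 − 103.4| < VX < 165.0 + 103.4, i.e. 61.6 < VX < 268.4.
From triangle WVX: 80.9 < VX < 116.1.
Both must hold, so VX lies in the intersection.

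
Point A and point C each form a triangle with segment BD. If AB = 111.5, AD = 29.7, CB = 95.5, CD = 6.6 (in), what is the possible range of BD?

88.9 < BD < 102.1

From triangle ABD: |111.5 − 29.7| < BD < 111.5 + 29.7, i.e. 81.8 < BD < 141.2.
From triangle CBD: 88.9 < BD < 102.1.
Both must hold, so BD lies in the intersection.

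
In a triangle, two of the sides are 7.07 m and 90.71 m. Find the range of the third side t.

By the triangle inequality, t must be less than 7.07 + 90.71 = 97.78 and greater than |7.07 − 90.71| = 83.64.

83.64 < t < 97.78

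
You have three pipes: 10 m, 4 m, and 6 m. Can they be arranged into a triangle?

No

The two shorter sides sum to 10, exactly equal to the longest side 10.
That gives only a degenerate (flat) triangle — the inequality must be strict.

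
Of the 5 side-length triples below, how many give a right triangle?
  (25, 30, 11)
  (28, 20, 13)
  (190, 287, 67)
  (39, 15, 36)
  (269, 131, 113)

(25,30,11): 11²+25² = 746 < 900 = 30² → obtuse
(28,20,13): 13²+20² = 569 < 784 = 28² → obtuse
(190,287,67): 67+190 ≤ 287, not a triangle
(39,15,36): 15²+36² = 1521 = 39² → right
(269,131,113): 113+131 ≤ 269, not a triangle
1 of the 5 is right.

1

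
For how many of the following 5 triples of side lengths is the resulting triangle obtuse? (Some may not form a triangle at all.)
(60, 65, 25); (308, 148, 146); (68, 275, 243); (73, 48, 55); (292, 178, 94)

1

(60,65,25): 25²+60² = 4225 = 65² → right
(308,148,146): 146+148 ≤ 308, not a triangle
(68,275,243): 68²+243² = 63673 < 75625 = 275² → obtuse
(73,48,55): 48²+55² = 5329 = 73² → right
(292,178,94): 94+178 ≤ 292, not a triangle
1 of the 5 is obtuse.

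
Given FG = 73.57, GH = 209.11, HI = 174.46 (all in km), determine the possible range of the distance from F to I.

0 ≤ FI ≤ 457.14 km

The maximum is all hops collinear in one direction: 73.57 + 209.11 + 174.46 = 457.14.
The longest hop is 209.11; the others sum to 248.03. Since 209.11 ≤ 248.03, the path can fold back on itself completely, so the minimum distance is 0.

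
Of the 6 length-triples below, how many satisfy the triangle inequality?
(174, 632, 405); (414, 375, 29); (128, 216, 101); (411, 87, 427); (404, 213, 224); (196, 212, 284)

4

(174,405,632): 174+405 ≤ 632 → not valid
(29,375,414): 29+375 ≤ 414 → not valid
(101,128,216): 101+128 > 216 → valid
(87,411,427): 87+411 > 427 → valid
(213,224,404): 213+224 > 404 → valid
(196,212,284): 196+212 > 284 → valid
4 of the 6 triples form a triangle.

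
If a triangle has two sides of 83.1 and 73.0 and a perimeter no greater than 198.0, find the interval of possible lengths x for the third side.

Triangle inequality alone gives 10.1 < x < 156.1.
The perimeter condition gives x ≤ 198.0 − 83.1 − 73.0 = 41.9.
Intersecting the two: 10.1 < x ≤ 41.9.

10.1 < x ≤ 41.9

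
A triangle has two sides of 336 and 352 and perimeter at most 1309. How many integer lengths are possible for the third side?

605

Triangle inequality: 16 < x < 688. Perimeter ≤ 1309 gives x ≤ 1309 − 336 − 352 = 621.
So 16 < x ≤ 621; integers 17 through 621: 605 values.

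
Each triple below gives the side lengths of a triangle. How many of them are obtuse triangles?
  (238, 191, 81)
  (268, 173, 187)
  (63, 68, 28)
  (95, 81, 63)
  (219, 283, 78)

(238,191,81): 81²+191² = 43042 < 56644 = 238² → obtuse
(268,173,187): 173²+187² = 64898 < 71824 = 268² → obtuse
(63,68,28): 28²+63² = 4753 > 4624 = 68² → acute
(95,81,63): 63²+81² = 10530 > 9025 = 95² → acute
(219,283,78): 78²+219² = 54045 < 80089 = 283² → obtuse
3 of the 5 are obtuse.

3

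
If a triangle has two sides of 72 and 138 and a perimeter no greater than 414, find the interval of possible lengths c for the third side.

Triangle inequality alone gives 66 < c < 210.
The perimeter condition gives c ≤ 414 − 72 − 138 = 204.
Intersecting the two: 66 < c ≤ 204.

66 < c ≤ 204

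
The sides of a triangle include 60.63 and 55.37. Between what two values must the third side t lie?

5.26 < t < 116.00

By the triangle inequality, t must be less than 60.63 + 55.37 = 116.00 and greater than |60.63 − 55.37| = 5.26.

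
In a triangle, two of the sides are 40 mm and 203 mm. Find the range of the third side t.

By the triangle inequality, t must be less than 40 + 203 = 243 and greater than |40 − 203| = 163.

163 < t < 243 (mm)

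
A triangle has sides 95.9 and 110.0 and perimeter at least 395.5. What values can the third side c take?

Triangle inequality alone gives 14.1 < c < 205.9.
The perimeter condition gives c ≥ 395.5 − 95.9 − 110.0 = 189.6.
Intersecting the two: 189.6 ≤ c < 205.9.

189.6 ≤ c < 205.9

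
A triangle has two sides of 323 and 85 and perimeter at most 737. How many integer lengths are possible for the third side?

Triangle inequality: 238 < x < 408. Perimeter ≤ 737 gives x ≤ 737 − 323 − 85 = 329.
So 238 < x ≤ 329; integers 239 through 329: 91 values.

91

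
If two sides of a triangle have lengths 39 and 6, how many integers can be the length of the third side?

The third side lies in the open interval (33, 45).
Integers from 34 to 44 inclusive: 44 − 34 + 1 = 11.

11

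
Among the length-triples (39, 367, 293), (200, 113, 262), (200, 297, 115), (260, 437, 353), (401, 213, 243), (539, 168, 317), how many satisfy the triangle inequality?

4

(39,293,367): 39+293 ≤ 367 → not valid
(113,200,262): 113+200 > 262 → valid
(115,200,297): 115+200 > 297 → valid
(260,353,437): 260+353 > 437 → valid
(213,243,401): 213+243 > 401 → valid
(168,317,539): 168+317 ≤ 539 → not valid
4 of the 6 triples form a triangle.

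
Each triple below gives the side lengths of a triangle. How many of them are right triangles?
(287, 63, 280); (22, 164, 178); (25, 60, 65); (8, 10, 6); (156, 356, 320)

4

(287,63,280): 63²+280² = 82369 = 287² → right
(22,164,178): 22²+164² = 27380 < 31684 = 178² → obtuse
(25,60,65): 25²+60² = 4225 = 65² → right
(8,10,6): 6²+8² = 100 = 10² → right
(156,356,320): 156²+320² = 126736 = 356² → right
4 of the 5 are right.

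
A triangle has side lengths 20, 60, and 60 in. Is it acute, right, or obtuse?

acute

Compare the square of the longest side to the sum of squares of the other two: 20² + 60² = 4000 > 3600 = 60².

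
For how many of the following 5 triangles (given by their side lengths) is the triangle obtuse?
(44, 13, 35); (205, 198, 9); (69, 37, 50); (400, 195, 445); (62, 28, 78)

4

(44,13,35): 13²+35² = 1394 < 1936 = 44² → obtuse
(205,198,9): 9²+198² = 39285 < 42025 = 205² → obtuse
(69,37,50): 37²+50² = 3869 < 4761 = 69² → obtuse
(400,195,445): 195²+400² = 198025 = 445² → right
(62,28,78): 28²+62² = 4628 < 6084 = 78² → obtuse
4 of the 5 are obtuse.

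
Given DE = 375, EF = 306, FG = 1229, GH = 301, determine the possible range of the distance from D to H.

The maximum is all hops collinear in one direction: 375 + 306 + 1229 + 301 = 2211.
The longest hop is 1229; the others sum to 982. Folding the others back against it leaves at least 1229 − 982 = 247.

247 ≤ DH ≤ 2211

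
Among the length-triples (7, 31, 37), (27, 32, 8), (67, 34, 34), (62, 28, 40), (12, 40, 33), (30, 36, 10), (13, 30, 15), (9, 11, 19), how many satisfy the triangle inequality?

(7,31,37): 7+31 > 37 → valid
(8,27,32): 8+27 > 32 → valid
(34,34,67): 34+34 > 67 → valid
(28,40,62): 28+40 > 62 → valid
(12,33,40): 12+33 > 40 → valid
(10,30,36): 10+30 > 36 → valid
(13,15,30): 13+15 ≤ 30 → not valid
(9,11,19): 9+11 > 19 → valid
7 of the 8 triples form a triangle.

7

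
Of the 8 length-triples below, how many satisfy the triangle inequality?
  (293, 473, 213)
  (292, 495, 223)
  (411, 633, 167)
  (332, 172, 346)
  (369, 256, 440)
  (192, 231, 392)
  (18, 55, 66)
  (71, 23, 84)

7

(213,293,473): 213+293 > 473 → valid
(223,292,495): 223+292 > 495 → valid
(167,411,633): 167+411 ≤ 633 → not valid
(172,332,346): 172+332 > 346 → valid
(256,369,440): 256+369 > 440 → valid
(192,231,392): 192+231 > 392 → valid
(18,55,66): 18+55 > 66 → valid
(23,71,84): 23+71 > 84 → valid
7 of the 8 triples form a triangle.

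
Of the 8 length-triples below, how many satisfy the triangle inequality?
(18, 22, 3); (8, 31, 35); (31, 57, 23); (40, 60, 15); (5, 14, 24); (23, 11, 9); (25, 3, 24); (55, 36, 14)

2

(3,18,22): 3+18 ≤ 22 → not valid
(8,31,35): 8+31 > 35 → valid
(23,31,57): 23+31 ≤ 57 → not valid
(15,40,60): 15+40 ≤ 60 → not valid
(5,14,24): 5+14 ≤ 24 → not valid
(9,11,23): 9+11 ≤ 23 → not valid
(3,24,25): 3+24 > 25 → valid
(14,36,55): 14+36 ≤ 55 → not valid
2 of the 8 triples form a triangle.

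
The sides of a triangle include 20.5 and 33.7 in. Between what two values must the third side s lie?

13.2 < s < 54.2 (in)

By the triangle inequality, s must be less than 20.5 + 33.7 = 54.2 and greater than |20.5 − 33.7| = 13.2.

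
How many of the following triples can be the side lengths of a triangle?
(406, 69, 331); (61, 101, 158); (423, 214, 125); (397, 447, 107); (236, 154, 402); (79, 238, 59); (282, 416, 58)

(69,331,406): 69+331 ≤ 406 → not valid
(61,101,158): 61+101 > 158 → valid
(125,214,423): 125+214 ≤ 423 → not valid
(107,397,447): 107+397 > 447 → valid
(154,236,402): 154+236 ≤ 402 → not valid
(59,79,238): 59+79 ≤ 238 → not valid
(58,282,416): 58+282 ≤ 416 → not valid
2 of the 7 triples form a triangle.

2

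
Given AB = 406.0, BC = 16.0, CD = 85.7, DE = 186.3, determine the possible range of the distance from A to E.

The maximum is all hops collinear in one direction: 406.0 + 16.0 + 85.7 + 186.3 = 694.0.
The longest hop is 406.0; the others sum to 288.0. Folding the others back against it leaves at least 406.0 − 288.0 = 118.0.

118.0 ≤ AE ≤ 694.0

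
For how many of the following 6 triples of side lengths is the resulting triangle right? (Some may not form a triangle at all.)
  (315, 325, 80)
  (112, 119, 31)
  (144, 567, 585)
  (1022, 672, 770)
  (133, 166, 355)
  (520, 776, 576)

4

(315,325,80): 80²+315² = 105625 = 325² → right
(112,119,31): 31²+112² = 13505 < 14161 = 119² → obtuse
(144,567,585): 144²+567² = 342225 = 585² → right
(1022,672,770): 672²+770² = 1044484 = 1022² → right
(133,166,355): 133+166 ≤ 355, not a triangle
(520,776,576): 520²+576² = 602176 = 776² → right
4 of the 6 are right.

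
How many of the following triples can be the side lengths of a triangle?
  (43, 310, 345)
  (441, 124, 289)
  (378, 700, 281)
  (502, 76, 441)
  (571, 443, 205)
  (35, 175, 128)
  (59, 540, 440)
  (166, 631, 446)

3

(43,310,345): 43+310 > 345 → valid
(124,289,441): 124+289 ≤ 441 → not valid
(281,378,700): 281+378 ≤ 700 → not valid
(76,441,502): 76+441 > 502 → valid
(205,443,571): 205+443 > 571 → valid
(35,128,175): 35+128 ≤ 175 → not valid
(59,440,540): 59+440 ≤ 540 → not valid
(166,446,631): 166+446 ≤ 631 → not valid
3 of the 8 triples form a triangle.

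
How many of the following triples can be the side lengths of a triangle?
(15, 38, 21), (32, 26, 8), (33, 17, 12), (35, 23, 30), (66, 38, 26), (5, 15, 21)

(15,21,38): 15+21 ≤ 38 → not valid
(8,26,32): 8+26 > 32 → valid
(12,17,33): 12+17 ≤ 33 → not valid
(23,30,35): 23+30 > 35 → valid
(26,38,66): 26+38 ≤ 66 → not valid
(5,15,21): 5+15 ≤ 21 → not valid
2 of the 6 triples form a triangle.

2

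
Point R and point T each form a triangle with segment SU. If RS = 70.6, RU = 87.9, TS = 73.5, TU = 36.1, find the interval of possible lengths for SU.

37.4 < SU < 109.6

From triangle RSU: |70.6 − 87.9| < SU < 70.6 + 87.9, i.e. 17.3 < SU < 158.5.
From triangle TSU: 37.4 < SU < 109.6.
Both must hold, so SU lies in the intersection.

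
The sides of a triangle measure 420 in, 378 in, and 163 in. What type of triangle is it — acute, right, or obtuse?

obtuse

Compare the square of the longest side to the sum of squares of the other two: 163² + 378² = 169453 < 176400 = 420².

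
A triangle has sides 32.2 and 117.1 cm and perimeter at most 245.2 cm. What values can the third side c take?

Triangle inequality alone gives 84.9 < c < 149.3.
The perimeter condition gives c ≤ 245.2 − 32.2 − 117.1 = 95.9.
Intersecting the two: 84.9 < c ≤ 95.9.

84.9 < c ≤ 95.9 cm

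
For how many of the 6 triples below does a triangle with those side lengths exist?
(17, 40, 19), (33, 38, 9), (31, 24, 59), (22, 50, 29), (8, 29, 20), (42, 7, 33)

2

(17,19,40): 17+19 ≤ 40 → not valid
(9,33,38): 9+33 > 38 → valid
(24,31,59): 24+31 ≤ 59 → not valid
(22,29,50): 22+29 > 50 → valid
(8,20,29): 8+20 ≤ 29 → not valid
(7,33,42): 7+33 ≤ 42 → not valid
2 of the 6 triples form a triangle.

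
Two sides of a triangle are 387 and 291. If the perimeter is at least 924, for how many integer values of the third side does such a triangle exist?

Triangle inequality: 96 < x < 678. Perimeter ≥ 924 gives x ≥ 924 − 387 − 291 = 246.
So 246 ≤ x < 678; integers 246 through 677: 432 values.

432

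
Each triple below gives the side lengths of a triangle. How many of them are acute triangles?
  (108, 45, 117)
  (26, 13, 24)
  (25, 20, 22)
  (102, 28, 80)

2

(108,45,117): 45²+108² = 13689 = 117² → right
(26,13,24): 13²+24² = 745 > 676 = 26² → acute
(25,20,22): 20²+22² = 884 > 625 = 25² → acute
(102,28,80): 28²+80² = 7184 < 10404 = 102² → obtuse
2 of the 4 are acute.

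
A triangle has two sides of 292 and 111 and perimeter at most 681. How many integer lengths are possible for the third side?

Triangle inequality: 181 < x < 403. Perimeter ≤ 681 gives x ≤ 681 − 292 − 111 = 278.
So 181 < x ≤ 278; integers 182 through 278: 97 values.

97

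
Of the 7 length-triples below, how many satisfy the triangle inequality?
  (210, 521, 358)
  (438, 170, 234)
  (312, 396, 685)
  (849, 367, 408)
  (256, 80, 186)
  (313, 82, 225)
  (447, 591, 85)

3

(210,358,521): 210+358 > 521 → valid
(170,234,438): 170+234 ≤ 438 → not valid
(312,396,685): 312+396 > 685 → valid
(367,408,849): 367+408 ≤ 849 → not valid
(80,186,256): 80+186 > 256 → valid
(82,225,313): 82+225 ≤ 313 → not valid
(85,447,591): 85+447 ≤ 591 → not valid
3 of the 7 triples form a triangle.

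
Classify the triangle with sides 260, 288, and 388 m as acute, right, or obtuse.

Compare the square of the longest side to the sum of squares of the other two: 260² + 288² = 150544 = 388².

right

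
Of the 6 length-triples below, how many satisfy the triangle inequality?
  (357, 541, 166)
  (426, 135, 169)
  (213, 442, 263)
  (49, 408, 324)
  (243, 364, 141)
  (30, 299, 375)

(166,357,541): 166+357 ≤ 541 → not valid
(135,169,426): 135+169 ≤ 426 → not valid
(213,263,442): 213+263 > 442 → valid
(49,324,408): 49+324 ≤ 408 → not valid
(141,243,364): 141+243 > 364 → valid
(30,299,375): 30+299 ≤ 375 → not valid
2 of the 6 triples form a triangle.

2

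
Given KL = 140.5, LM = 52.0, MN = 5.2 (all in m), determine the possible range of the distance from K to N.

83.3 ≤ KN ≤ 197.7 m

The maximum is all hops collinear in one direction: 140.5 + 52.0 + 5.2 = 197.7.
The longest hop is 140.5; the others sum to 57.2. Folding the others back against it leaves at least 140.5 − 57.2 = 83.3.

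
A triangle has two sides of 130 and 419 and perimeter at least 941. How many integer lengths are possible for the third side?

Triangle inequality: 289 < x < 549. Perimeter ≥ 941 gives x ≥ 941 − 130 − 419 = 392.
So 392 ≤ x < 549; integers 392 through 548: 157 values.

157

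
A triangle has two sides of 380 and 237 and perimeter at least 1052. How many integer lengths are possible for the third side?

Triangle inequality: 143 < x < 617. Perimeter ≥ 1052 gives x ≥ 1052 − 380 − 237 = 435.
So 435 ≤ x < 617; integers 435 through 616: 182 values.

182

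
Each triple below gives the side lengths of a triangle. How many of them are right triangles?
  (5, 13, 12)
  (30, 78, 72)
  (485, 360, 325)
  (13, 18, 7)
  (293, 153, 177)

3

(5,13,12): 5²+12² = 169 = 13² → right
(30,78,72): 30²+72² = 6084 = 78² → right
(485,360,325): 325²+360² = 235225 = 485² → right
(13,18,7): 7²+13² = 218 < 324 = 18² → obtuse
(293,153,177): 153²+177² = 54738 < 85849 = 293² → obtuse
3 of the 5 are right.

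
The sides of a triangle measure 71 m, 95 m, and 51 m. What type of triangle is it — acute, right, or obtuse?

obtuse

Compare the square of the longest side to the sum of squares of the other two: 51² + 71² = 7642 < 9025 = 95².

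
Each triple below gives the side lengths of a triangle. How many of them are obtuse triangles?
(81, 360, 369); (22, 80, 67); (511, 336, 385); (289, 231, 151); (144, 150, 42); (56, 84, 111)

(81,360,369): 81²+360² = 136161 = 369² → right
(22,80,67): 22²+67² = 4973 < 6400 = 80² → obtuse
(511,336,385): 336²+385² = 261121 = 511² → right
(289,231,151): 151²+231² = 76162 < 83521 = 289² → obtuse
(144,150,42): 42²+144² = 22500 = 150² → right
(56,84,111): 56²+84² = 10192 < 12321 = 111² → obtuse
3 of the 6 are obtuse.

3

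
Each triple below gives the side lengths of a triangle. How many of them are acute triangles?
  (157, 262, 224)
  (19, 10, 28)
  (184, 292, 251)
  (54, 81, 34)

(157,262,224): 157²+224² = 74825 > 68644 = 262² → acute
(19,10,28): 10²+19² = 461 < 784 = 28² → obtuse
(184,292,251): 184²+251² = 96857 > 85264 = 292² → acute
(54,81,34): 34²+54² = 4072 < 6561 = 81² → obtuse
2 of the 4 are acute.

2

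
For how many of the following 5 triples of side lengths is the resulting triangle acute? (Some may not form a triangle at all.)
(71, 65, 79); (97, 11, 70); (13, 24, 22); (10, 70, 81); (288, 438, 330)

2

(71,65,79): 65²+71² = 9266 > 6241 = 79² → acute
(97,11,70): 11+70 ≤ 97, not a triangle
(13,24,22): 13²+22² = 653 > 576 = 24² → acute
(10,70,81): 10+70 ≤ 81, not a triangle
(288,438,330): 288²+330² = 191844 = 438² → right
2 of the 5 are acute.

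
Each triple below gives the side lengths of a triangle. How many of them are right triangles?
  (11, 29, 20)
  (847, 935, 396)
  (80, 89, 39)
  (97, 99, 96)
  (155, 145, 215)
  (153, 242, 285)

(11,29,20): 11²+20² = 521 < 841 = 29² → obtuse
(847,935,396): 396²+847² = 874225 = 935² → right
(80,89,39): 39²+80² = 7921 = 89² → right
(97,99,96): 96²+97² = 18625 > 9801 = 99² → acute
(155,145,215): 145²+155² = 45050 < 46225 = 215² → obtuse
(153,242,285): 153²+242² = 81973 > 81225 = 285² → acute
2 of the 6 are right.

2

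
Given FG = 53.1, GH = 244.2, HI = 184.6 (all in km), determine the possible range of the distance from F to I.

6.5 ≤ FI ≤ 481.9 km

The maximum is all hops collinear in one direction: 53.1 + 244.2 + 184.6 = 481.9.
The longest hop is 244.2; the others sum to 237.7. Folding the others back against it leaves at least 244.2 − 237.7 = 6.5.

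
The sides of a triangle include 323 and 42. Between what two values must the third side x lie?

By the triangle inequality, x must be less than 323 + 42 = 365 and greater than |323 − 42| = 281.

281 < x < 365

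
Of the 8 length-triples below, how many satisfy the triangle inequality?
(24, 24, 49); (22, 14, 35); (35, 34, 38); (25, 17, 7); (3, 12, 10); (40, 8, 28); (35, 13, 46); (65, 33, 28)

(24,24,49): 24+24 ≤ 49 → not valid
(14,22,35): 14+22 > 35 → valid
(34,35,38): 34+35 > 38 → valid
(7,17,25): 7+17 ≤ 25 → not valid
(3,10,12): 3+10 > 12 → valid
(8,28,40): 8+28 ≤ 40 → not valid
(13,35,46): 13+35 > 46 → valid
(28,33,65): 28+33 ≤ 65 → not valid
4 of the 8 triples form a triangle.

4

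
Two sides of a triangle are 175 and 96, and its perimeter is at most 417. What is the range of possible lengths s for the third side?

Triangle inequality alone gives 79 < s < 271.
The perimeter condition gives s ≤ 417 − 175 − 96 = 146.
Intersecting the two: 79 < s ≤ 146.

79 < s ≤ 146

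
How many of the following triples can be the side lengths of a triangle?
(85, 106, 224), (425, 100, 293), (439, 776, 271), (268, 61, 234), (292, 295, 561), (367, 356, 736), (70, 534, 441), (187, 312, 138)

3

(85,106,224): 85+106 ≤ 224 → not valid
(100,293,425): 100+293 ≤ 425 → not valid
(271,439,776): 271+439 ≤ 776 → not valid
(61,234,268): 61+234 > 268 → valid
(292,295,561): 292+295 > 561 → valid
(356,367,736): 356+367 ≤ 736 → not valid
(70,441,534): 70+441 ≤ 534 → not valid
(138,187,312): 138+187 > 312 → valid
3 of the 8 triples form a triangle.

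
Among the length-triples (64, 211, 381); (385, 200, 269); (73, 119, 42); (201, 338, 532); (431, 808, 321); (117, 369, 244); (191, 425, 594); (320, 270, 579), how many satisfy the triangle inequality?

4

(64,211,381): 64+211 ≤ 381 → not valid
(200,269,385): 200+269 > 385 → valid
(42,73,119): 42+73 ≤ 119 → not valid
(201,338,532): 201+338 > 532 → valid
(321,431,808): 321+431 ≤ 808 → not valid
(117,244,369): 117+244 ≤ 369 → not valid
(191,425,594): 191+425 > 594 → valid
(270,320,579): 270+320 > 579 → valid
4 of the 8 triples form a triangle.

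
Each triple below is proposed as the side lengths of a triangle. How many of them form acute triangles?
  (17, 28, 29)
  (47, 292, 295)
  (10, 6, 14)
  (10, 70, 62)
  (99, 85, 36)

(17,28,29): 17²+28² = 1073 > 841 = 29² → acute
(47,292,295): 47²+292² = 87473 > 87025 = 295² → acute
(10,6,14): 6²+10² = 136 < 196 = 14² → obtuse
(10,70,62): 10²+62² = 3944 < 4900 = 70² → obtuse
(99,85,36): 36²+85² = 8521 < 9801 = 99² → obtuse
2 of the 5 are acute.

2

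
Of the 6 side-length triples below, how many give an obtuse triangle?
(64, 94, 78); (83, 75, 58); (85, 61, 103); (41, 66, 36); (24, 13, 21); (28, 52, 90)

1

(64,94,78): 64²+78² = 10180 > 8836 = 94² → acute
(83,75,58): 58²+75² = 8989 > 6889 = 83² → acute
(85,61,103): 61²+85² = 10946 > 10609 = 103² → acute
(41,66,36): 36²+41² = 2977 < 4356 = 66² → obtuse
(24,13,21): 13²+21² = 610 > 576 = 24² → acute
(28,52,90): 28+52 ≤ 90, not a triangle
1 of the 6 is obtuse.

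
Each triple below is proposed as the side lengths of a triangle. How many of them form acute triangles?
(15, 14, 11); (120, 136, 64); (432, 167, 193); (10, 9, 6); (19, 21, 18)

3

(15,14,11): 11²+14² = 317 > 225 = 15² → acute
(120,136,64): 64²+120² = 18496 = 136² → right
(432,167,193): 167+193 ≤ 432, not a triangle
(10,9,6): 6²+9² = 117 > 100 = 10² → acute
(19,21,18): 18²+19² = 685 > 441 = 21² → acute
3 of the 5 are acute.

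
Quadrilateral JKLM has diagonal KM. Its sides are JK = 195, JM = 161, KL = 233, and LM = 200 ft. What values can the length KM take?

34 < KM < 356

From triangle JKM: |195 − 161| < KM < 195 + 161, i.e. 34 < KM < 356.
From triangle LKM: 33 < KM < 433.
Both must hold, so KM lies in the intersection.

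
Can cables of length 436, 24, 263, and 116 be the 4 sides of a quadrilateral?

For a quadrilateral, each side must be shorter than the sum of the others.
Here the longest side is 436, but the remaining 3 sides sum to only 403.

No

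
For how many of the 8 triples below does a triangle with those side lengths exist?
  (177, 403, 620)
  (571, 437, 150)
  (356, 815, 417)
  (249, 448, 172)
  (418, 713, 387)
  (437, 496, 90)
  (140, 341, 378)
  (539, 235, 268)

4

(177,403,620): 177+403 ≤ 620 → not valid
(150,437,571): 150+437 > 571 → valid
(356,417,815): 356+417 ≤ 815 → not valid
(172,249,448): 172+249 ≤ 448 → not valid
(387,418,713): 387+418 > 713 → valid
(90,437,496): 90+437 > 496 → valid
(140,341,378): 140+341 > 378 → valid
(235,268,539): 235+268 ≤ 539 → not valid
4 of the 8 triples form a triangle.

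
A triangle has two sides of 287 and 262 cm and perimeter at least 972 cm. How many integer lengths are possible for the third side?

126

Triangle inequality: 25 < x < 549. Perimeter ≥ 972 gives x ≥ 972 − 287 − 262 = 423.
So 423 ≤ x < 549; integers 423 through 548: 126 values.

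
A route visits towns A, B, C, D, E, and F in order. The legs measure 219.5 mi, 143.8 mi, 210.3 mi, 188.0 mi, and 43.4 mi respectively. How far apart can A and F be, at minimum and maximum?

0 ≤ AF ≤ 805.0 mi

The maximum is all hops collinear in one direction: 219.5 + 143.8 + 210.3 + 188.0 + 43.4 = 805.0.
The longest hop is 219.5; the others sum to 585.5. Since 219.5 ≤ 585.5, the path can fold back on itself completely, so the minimum distance is 0.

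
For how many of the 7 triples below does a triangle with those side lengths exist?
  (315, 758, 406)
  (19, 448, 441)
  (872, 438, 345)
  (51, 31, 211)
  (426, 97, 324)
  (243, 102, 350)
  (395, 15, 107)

1

(315,406,758): 315+406 ≤ 758 → not valid
(19,441,448): 19+441 > 448 → valid
(345,438,872): 345+438 ≤ 872 → not valid
(31,51,211): 31+51 ≤ 211 → not valid
(97,324,426): 97+324 ≤ 426 → not valid
(102,243,350): 102+243 ≤ 350 → not valid
(15,107,395): 15+107 ≤ 395 → not valid
1 of the 7 triples forms a triangle.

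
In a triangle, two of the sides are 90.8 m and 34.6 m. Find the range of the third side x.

56.2 < x < 125.4

By the triangle inequality, x must be less than 90.8 + 34.6 = 125.4 and greater than |90.8 − 34.6| = 56.2.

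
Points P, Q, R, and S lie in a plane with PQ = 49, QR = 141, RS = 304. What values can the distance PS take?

114 ≤ PS ≤ 494

The maximum is all hops collinear in one direction: 49 + 141 + 304 = 494.
The longest hop is 304; the others sum to 190. Folding the others back against it leaves at least 304 − 190 = 114.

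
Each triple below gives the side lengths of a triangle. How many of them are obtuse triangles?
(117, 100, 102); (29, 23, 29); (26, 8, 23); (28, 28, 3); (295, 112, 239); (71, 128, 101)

3

(117,100,102): 100²+102² = 20404 > 13689 = 117² → acute
(29,23,29): 23²+29² = 1370 > 841 = 29² → acute
(26,8,23): 8²+23² = 593 < 676 = 26² → obtuse
(28,28,3): 3²+28² = 793 > 784 = 28² → acute
(295,112,239): 112²+239² = 69665 < 87025 = 295² → obtuse
(71,128,101): 71²+101² = 15242 < 16384 = 128² → obtuse
3 of the 6 are obtuse.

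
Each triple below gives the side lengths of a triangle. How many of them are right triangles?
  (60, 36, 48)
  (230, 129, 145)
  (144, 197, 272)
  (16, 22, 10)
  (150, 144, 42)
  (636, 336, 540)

3

(60,36,48): 36²+48² = 3600 = 60² → right
(230,129,145): 129²+145² = 37666 < 52900 = 230² → obtuse
(144,197,272): 144²+197² = 59545 < 73984 = 272² → obtuse
(16,22,10): 10²+16² = 356 < 484 = 22² → obtuse
(150,144,42): 42²+144² = 22500 = 150² → right
(636,336,540): 336²+540² = 404496 = 636² → right
3 of the 6 are right.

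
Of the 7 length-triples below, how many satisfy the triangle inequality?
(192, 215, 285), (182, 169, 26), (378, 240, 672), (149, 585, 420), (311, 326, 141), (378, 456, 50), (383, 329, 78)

4

(192,215,285): 192+215 > 285 → valid
(26,169,182): 26+169 > 182 → valid
(240,378,672): 240+378 ≤ 672 → not valid
(149,420,585): 149+420 ≤ 585 → not valid
(141,311,326): 141+311 > 326 → valid
(50,378,456): 50+378 ≤ 456 → not valid
(78,329,383): 78+329 > 383 → valid
4 of the 7 triples form a triangle.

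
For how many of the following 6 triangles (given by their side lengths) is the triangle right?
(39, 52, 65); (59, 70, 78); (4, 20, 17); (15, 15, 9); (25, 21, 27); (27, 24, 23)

(39,52,65): 39²+52² = 4225 = 65² → right
(59,70,78): 59²+70² = 8381 > 6084 = 78² → acute
(4,20,17): 4²+17² = 305 < 400 = 20² → obtuse
(15,15,9): 9²+15² = 306 > 225 = 15² → acute
(25,21,27): 21²+25² = 1066 > 729 = 27² → acute
(27,24,23): 23²+24² = 1105 > 729 = 27² → acute
1 of the 6 is right.

1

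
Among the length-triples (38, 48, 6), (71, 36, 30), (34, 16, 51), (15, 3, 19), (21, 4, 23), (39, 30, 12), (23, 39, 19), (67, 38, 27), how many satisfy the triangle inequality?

(6,38,48): 6+38 ≤ 48 → not valid
(30,36,71): 30+36 ≤ 71 → not valid
(16,34,51): 16+34 ≤ 51 → not valid
(3,15,19): 3+15 ≤ 19 → not valid
(4,21,23): 4+21 > 23 → valid
(12,30,39): 12+30 > 39 → valid
(19,23,39): 19+23 > 39 → valid
(27,38,67): 27+38 ≤ 67 → not valid
3 of the 8 triples form a triangle.

3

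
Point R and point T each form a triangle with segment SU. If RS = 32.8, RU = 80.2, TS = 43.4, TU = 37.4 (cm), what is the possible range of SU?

47.4 < SU < 80.8

From triangle RSU: |32.8 − 80.2| < SU < 32.8 + 80.2, i.e. 47.4 < SU < 113.0.
From triangle TSU: 6.0 < SU < 80.8.
Both must hold, so SU lies in the intersection.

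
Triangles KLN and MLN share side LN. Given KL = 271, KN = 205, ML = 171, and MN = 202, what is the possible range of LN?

From triangle KLN: |271 − 205| < LN < 271 + 205, i.e. 66 < LN < 476.
From triangle MLN: 31 < LN < 373.
Both must hold, so LN lies in the intersection.

66 < LN < 373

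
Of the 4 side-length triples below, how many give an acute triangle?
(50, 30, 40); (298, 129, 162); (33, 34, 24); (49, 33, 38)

2

(50,30,40): 30²+40² = 2500 = 50² → right
(298,129,162): 129+162 ≤ 298, not a triangle
(33,34,24): 24²+33² = 1665 > 1156 = 34² → acute
(49,33,38): 33²+38² = 2533 > 2401 = 49² → acute
2 of the 4 are acute.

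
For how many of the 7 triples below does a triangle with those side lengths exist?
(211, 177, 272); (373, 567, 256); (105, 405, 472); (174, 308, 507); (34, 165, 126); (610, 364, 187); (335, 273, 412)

4

(177,211,272): 177+211 > 272 → valid
(256,373,567): 256+373 > 567 → valid
(105,405,472): 105+405 > 472 → valid
(174,308,507): 174+308 ≤ 507 → not valid
(34,126,165): 34+126 ≤ 165 → not valid
(187,364,610): 187+364 ≤ 610 → not valid
(273,335,412): 273+335 > 412 → valid
4 of the 7 triples form a triangle.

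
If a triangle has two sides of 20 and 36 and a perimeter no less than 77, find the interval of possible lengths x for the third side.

Triangle inequality alone gives 16 < x < 56.
The perimeter condition gives x ≥ 77 − 20 − 36 = 21.
Intersecting the two: 21 ≤ x < 56.

21 ≤ x < 56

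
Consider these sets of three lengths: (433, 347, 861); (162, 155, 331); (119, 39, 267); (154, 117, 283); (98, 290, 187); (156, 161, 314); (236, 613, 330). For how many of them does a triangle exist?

(347,433,861): 347+433 ≤ 861 → not valid
(155,162,331): 155+162 ≤ 331 → not valid
(39,119,267): 39+119 ≤ 267 → not valid
(117,154,283): 117+154 ≤ 283 → not valid
(98,187,290): 98+187 ≤ 290 → not valid
(156,161,314): 156+161 > 314 → valid
(236,330,613): 236+330 ≤ 613 → not valid
1 of the 7 triples forms a triangle.

1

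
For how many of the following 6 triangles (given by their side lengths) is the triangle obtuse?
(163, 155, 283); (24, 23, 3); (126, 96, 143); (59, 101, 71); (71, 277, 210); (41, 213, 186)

(163,155,283): 155²+163² = 50594 < 80089 = 283² → obtuse
(24,23,3): 3²+23² = 538 < 576 = 24² → obtuse
(126,96,143): 96²+126² = 25092 > 20449 = 143² → acute
(59,101,71): 59²+71² = 8522 < 10201 = 101² → obtuse
(71,277,210): 71²+210² = 49141 < 76729 = 277² → obtuse
(41,213,186): 41²+186² = 36277 < 45369 = 213² → obtuse
5 of the 6 are obtuse.

5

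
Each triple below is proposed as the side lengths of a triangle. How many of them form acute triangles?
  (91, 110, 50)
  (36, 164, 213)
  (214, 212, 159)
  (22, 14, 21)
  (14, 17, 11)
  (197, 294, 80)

(91,110,50): 50²+91² = 10781 < 12100 = 110² → obtuse
(36,164,213): 36+164 ≤ 213, not a triangle
(214,212,159): 159²+212² = 70225 > 45796 = 214² → acute
(22,14,21): 14²+21² = 637 > 484 = 22² → acute
(14,17,11): 11²+14² = 317 > 289 = 17² → acute
(197,294,80): 80+197 ≤ 294, not a triangle
3 of the 6 are acute.

3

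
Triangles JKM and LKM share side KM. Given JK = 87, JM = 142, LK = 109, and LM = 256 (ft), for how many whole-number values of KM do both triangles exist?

81

From triangle JKM: 55 < KM < 229.
From triangle LKM: 147 < KM < 365.
Intersection: 147 < KM < 229, so integers 148 through 228: 81 values.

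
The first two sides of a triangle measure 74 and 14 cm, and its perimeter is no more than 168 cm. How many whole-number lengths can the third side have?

Triangle inequality: 60 < x < 88. Perimeter ≤ 168 gives x ≤ 168 − 74 − 14 = 80.
So 60 < x ≤ 80; integers 61 through 80: 20 values.

20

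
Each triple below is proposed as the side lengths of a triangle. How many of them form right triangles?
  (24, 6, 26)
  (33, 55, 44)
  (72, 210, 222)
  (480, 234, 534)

(24,6,26): 6²+24² = 612 < 676 = 26² → obtuse
(33,55,44): 33²+44² = 3025 = 55² → right
(72,210,222): 72²+210² = 49284 = 222² → right
(480,234,534): 234²+480² = 285156 = 534² → right
3 of the 4 are right.

3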